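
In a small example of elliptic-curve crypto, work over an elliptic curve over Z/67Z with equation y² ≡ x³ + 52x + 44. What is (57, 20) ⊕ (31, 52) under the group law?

(57, 20) + (31, 52). λ = (52 - 20)/(31 - 57) ≡ 32/41 mod 67. 41⁻¹ ≡ 18 (mod 67), so λ ≡ 40.
  x = λ² - 57 - 31 = 1600 - 88 ≡ 38; y = λ·(57 - 38) - 20 ≡ 3. → (38, 3)

(38, 3)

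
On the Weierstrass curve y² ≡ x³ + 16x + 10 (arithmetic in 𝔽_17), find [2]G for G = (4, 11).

(11, 15)

tangent at (4, 11): λ = (3·4² + 16)/(2·11) ≡ 13/5. 5⁻¹ ≡ 7 (mod 17), so λ ≡ 13·7 ≡ 6.
  x = λ² - 4 - 4 = 36 - 8 ≡ 11; y = λ·(4 - 11) - 11 ≡ 15. → (11, 15)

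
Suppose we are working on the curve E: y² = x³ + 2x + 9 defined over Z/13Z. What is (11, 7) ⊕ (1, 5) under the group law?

(11, 7) + (1, 5). λ = (5 - 7)/(1 - 11) ≡ 11/3 mod 13. 3⁻¹ ≡ 9 (mod 13), so λ ≡ 8.
  x = λ² - 11 - 1 = 64 - 12 ≡ 0; y = λ·(11 - 0) - 7 ≡ 3. → (0, 3)

(0, 3)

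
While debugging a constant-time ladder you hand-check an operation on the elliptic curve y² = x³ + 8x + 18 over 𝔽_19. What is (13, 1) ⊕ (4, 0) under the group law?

(6, 4)

(13, 1) + (4, 0). λ = (0 - 1)/(4 - 13) ≡ 18/10 mod 19. 10⁻¹ ≡ 2 (mod 19), so λ ≡ 17.
  x = λ² - 13 - 4 = 289 - 17 ≡ 6; y = λ·(13 - 6) - 1 ≡ 4. → (6, 4)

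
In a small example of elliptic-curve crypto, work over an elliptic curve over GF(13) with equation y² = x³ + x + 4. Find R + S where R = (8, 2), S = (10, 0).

(8, 2) + (10, 0). λ = (0 - 2)/(10 - 8) ≡ 11/2 mod 13. 2⁻¹ ≡ 7 (mod 13), so λ ≡ 12.
  x = λ² - 8 - 10 = 144 - 18 ≡ 9; y = λ·(8 - 9) - 2 ≡ 12. → (9, 12)

(9, 12)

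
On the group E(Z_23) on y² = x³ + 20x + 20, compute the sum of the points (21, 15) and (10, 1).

(17, 11)

(21, 15) + (10, 1). λ = (1 - 15)/(10 - 21) ≡ 9/12 mod 23. 12⁻¹ ≡ 2 (mod 23), so λ ≡ 18.
  x = λ² - 21 - 10 = 324 - 31 ≡ 17; y = λ·(21 - 17) - 15 ≡ 11. → (17, 11)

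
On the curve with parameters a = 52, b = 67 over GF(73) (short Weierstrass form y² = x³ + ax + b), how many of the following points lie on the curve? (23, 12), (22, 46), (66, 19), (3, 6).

1

(23, 12): 12² ≡ 71, rhs ≡ 71 → on.
(22, 46): 46² ≡ 72, rhs ≡ 33 → off.
(66, 19): 19² ≡ 69, rhs ≡ 17 → off.
(3, 6): 6² ≡ 36, rhs ≡ 31 → off.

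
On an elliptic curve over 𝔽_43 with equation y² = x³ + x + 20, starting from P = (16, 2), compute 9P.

Double-and-add on 9 = (1001)₂. Start with P = (16, 2) for the leading 1-bit.
double: tangent at (16, 2): λ = (3·16² + 1)/(2·2) ≡ 38/4. 4⁻¹ ≡ 11 (mod 43) since 4·11 = 44 ≡ 1, so λ ≡ 38·11 ≡ 31.
  x = λ² - 16 - 16 = 961 - 32 ≡ 26; y = λ·(16 - 26) - 2 ≡ 32. → (26, 32)
double: tangent at (26, 32): λ = (3·26² + 1)/(2·32) ≡ 8/21. 21⁻¹ ≡ 41 (mod 43), so λ ≡ 8·41 ≡ 27.
  x = λ² - 26 - 26 = 729 - 52 ≡ 32; y = λ·(26 - 32) - 32 ≡ 21. → (32, 21)
double: tangent at (32, 21): λ = (3·32² + 1)/(2·21) ≡ 20/42. 42⁻¹ ≡ 42 (mod 43), so λ ≡ 20·42 ≡ 23.
  x = λ² - 32 - 32 = 529 - 64 ≡ 35; y = λ·(32 - 35) - 21 ≡ 39. → (35, 39)
add P: (35, 39) + (16, 2). λ = (2 - 39)/(16 - 35) ≡ 6/24 mod 43. 24⁻¹ ≡ 9 (mod 43) since 24·9 = 216 ≡ 1, so λ ≡ 11.
  x = λ² - 35 - 16 = 121 - 51 ≡ 27; y = λ·(35 - 27) - 39 ≡ 6. → (27, 6)

(27, 6)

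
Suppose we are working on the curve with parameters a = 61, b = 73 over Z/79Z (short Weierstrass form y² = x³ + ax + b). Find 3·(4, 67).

(50, 8)

Write Q = (4, 67).
Repeated addition: build up to 3Q.
2Q: tangent at (4, 67): λ = (3·4² + 61)/(2·67) ≡ 30/55. 55⁻¹ ≡ 23 (mod 79) since 55·23 = 1265 ≡ 1, so λ ≡ 30·23 ≡ 58.
  x = λ² - 4 - 4 = 3364 - 8 ≡ 38; y = λ·(4 - 38) - 67 ≡ 15. → (38, 15)
3Q: (38, 15) + (4, 67). λ = (67 - 15)/(4 - 38) ≡ 52/45 mod 79. 45⁻¹ ≡ 72 (mod 79), so λ ≡ 31.
  x = λ² - 38 - 4 = 961 - 42 ≡ 50; y = λ·(38 - 50) - 15 ≡ 8. → (50, 8)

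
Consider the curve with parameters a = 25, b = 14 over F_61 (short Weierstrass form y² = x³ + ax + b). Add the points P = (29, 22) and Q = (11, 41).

(29, 22) + (11, 41). λ = (41 - 22)/(11 - 29) ≡ 19/43 mod 61. 43⁻¹ ≡ 44 (mod 61), so λ ≡ 43.
  x = λ² - 29 - 11 = 1849 - 40 ≡ 40; y = λ·(29 - 40) - 22 ≡ 54. → (40, 54)

(40, 54)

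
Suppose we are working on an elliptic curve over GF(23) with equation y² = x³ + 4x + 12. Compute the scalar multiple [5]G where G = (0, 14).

Repeated addition: build up to 5G.
2G: tangent at (0, 14): λ = (3·0² + 4)/(2·14) ≡ 4/5. 5⁻¹ ≡ 14 (mod 23), so λ ≡ 4·14 ≡ 10.
  x = λ² - 0 - 0 = 100 - 0 ≡ 8; y = λ·(0 - 8) - 14 ≡ 21. → (8, 21)
3G: (8, 21) + (0, 14). λ = (14 - 21)/(0 - 8) ≡ 16/15 mod 23. 15⁻¹ ≡ 20 (mod 23), so λ ≡ 21.
  x = λ² - 8 - 0 = 441 - 8 ≡ 19; y = λ·(8 - 19) - 21 ≡ 1. → (19, 1)
4G: (19, 1) + (0, 14). λ = (14 - 1)/(0 - 19) ≡ 13/4 mod 23. 4⁻¹ ≡ 6 (mod 23) since 4·6 = 24 ≡ 1, so λ ≡ 9.
  x = λ² - 19 - 0 = 81 - 19 ≡ 16; y = λ·(19 - 16) - 1 ≡ 3. → (16, 3)
5G: (16, 3) + (0, 14). λ = (14 - 3)/(0 - 16) ≡ 11/7 mod 23. 7⁻¹ ≡ 10 (mod 23), so λ ≡ 18.
  x = λ² - 16 - 0 = 324 - 16 ≡ 9; y = λ·(16 - 9) - 3 ≡ 8. → (9, 8)

(9, 8)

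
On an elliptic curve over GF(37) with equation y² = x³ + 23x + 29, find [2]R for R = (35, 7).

(1, 4)

tangent at (35, 7): λ = (3·35² + 23)/(2·7) ≡ 35/14. 14⁻¹ ≡ 8 (mod 37), so λ ≡ 35·8 ≡ 21.
  x = λ² - 35 - 35 = 441 - 70 ≡ 1; y = λ·(35 - 1) - 7 ≡ 4. → (1, 4)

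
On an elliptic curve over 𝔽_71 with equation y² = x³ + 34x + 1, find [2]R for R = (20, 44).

tangent at (20, 44): λ = (3·20² + 34)/(2·44) ≡ 27/17. 17⁻¹ ≡ 46 (mod 71), so λ ≡ 27·46 ≡ 35.
  x = λ² - 20 - 20 = 1225 - 40 ≡ 49; y = λ·(20 - 49) - 44 ≡ 6. → (49, 6)

(49, 6)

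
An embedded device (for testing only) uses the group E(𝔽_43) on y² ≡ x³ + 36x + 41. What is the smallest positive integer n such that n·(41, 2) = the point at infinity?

2P: tangent at (41, 2): λ = (3·41² + 36)/(2·2) ≡ 5/4. 4⁻¹ ≡ 11 (mod 43), so λ ≡ 5·11 ≡ 12.
  x = λ² - 41 - 41 = 144 - 82 ≡ 19; y = λ·(41 - 19) - 2 ≡ 4. → (19, 4)
3P: (19, 4) + (41, 2). λ = (2 - 4)/(41 - 19) ≡ 41/22 mod 43. 22⁻¹ ≡ 2 (mod 43) since 22·2 = 44 ≡ 1, so λ ≡ 39.
  x = λ² - 19 - 41 = 1521 - 60 ≡ 42; y = λ·(19 - 42) - 4 ≡ 2. → (42, 2)
4P: (42, 2) + (41, 2). λ = (2 - 2)/(41 - 42) ≡ 0/42 mod 43. 42⁻¹ ≡ 42 (mod 43), so λ ≡ 0.
  x = λ² - 42 - 41 = 0 - 83 ≡ 3; y = λ·(42 - 3) - 2 ≡ 41. → (3, 41)
5P: (3, 41) + (41, 2). λ = (2 - 41)/(41 - 3) ≡ 4/38 mod 43. 38⁻¹ ≡ 17 (mod 43), so λ ≡ 25.
  x = λ² - 3 - 41 = 625 - 44 ≡ 22; y = λ·(3 - 22) - 41 ≡ 0. → (22, 0)
6P: (22, 0) + (41, 2). λ = (2 - 0)/(41 - 22) ≡ 2/19 mod 43. 19⁻¹ ≡ 34 (mod 43), so λ ≡ 25.
  x = λ² - 22 - 41 = 625 - 63 ≡ 3; y = λ·(22 - 3) - 0 ≡ 2. → (3, 2)
7P: (3, 2) + (41, 2). λ = (2 - 2)/(41 - 3) ≡ 0/38 mod 43. 38⁻¹ ≡ 17 (mod 43) since 38·17 = 646 ≡ 1, so λ ≡ 0.
  x = λ² - 3 - 41 = 0 - 44 ≡ 42; y = λ·(3 - 42) - 2 ≡ 41. → (42, 41)
8P: (42, 41) + (41, 2). λ = (2 - 41)/(41 - 42) ≡ 4/42 mod 43. 42⁻¹ ≡ 42 (mod 43) since 42·42 = 1764 ≡ 1, so λ ≡ 39.
  x = λ² - 42 - 41 = 1521 - 83 ≡ 19; y = λ·(42 - 19) - 41 ≡ 39. → (19, 39)
9P: (19, 39) + (41, 2). λ = (2 - 39)/(41 - 19) ≡ 6/22 mod 43. 22⁻¹ ≡ 2 (mod 43), so λ ≡ 12.
  x = λ² - 19 - 41 = 144 - 60 ≡ 41; y = λ·(19 - 41) - 39 ≡ 41. → (41, 41)
10P: (41, 41) + (41, 2): same x and y₁ ≡ -y₂, so the sum is the point at infinity.
10P = the point at infinity, so the order is 10.

10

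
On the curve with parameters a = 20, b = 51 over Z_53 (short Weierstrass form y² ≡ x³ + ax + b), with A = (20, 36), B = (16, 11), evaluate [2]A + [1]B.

First 2A:
Repeated addition: build up to 2A.
2A: tangent at (20, 36): λ = (3·20² + 20)/(2·36) ≡ 1/19. 19⁻¹ ≡ 14 (mod 53) since 19·14 = 266 ≡ 1, so λ ≡ 1·14 ≡ 14.
  x = λ² - 20 - 20 = 196 - 40 ≡ 50; y = λ·(20 - 50) - 36 ≡ 21. → (50, 21)
2A = (50, 21).
Finally 2A + B:
(50, 21) + (16, 11). λ = (11 - 21)/(16 - 50) ≡ 43/19 mod 53. 19⁻¹ ≡ 14 (mod 53) since 19·14 = 266 ≡ 1, so λ ≡ 19.
  x = λ² - 50 - 16 = 361 - 66 ≡ 30; y = λ·(50 - 30) - 21 ≡ 41. → (30, 41)

(30, 41)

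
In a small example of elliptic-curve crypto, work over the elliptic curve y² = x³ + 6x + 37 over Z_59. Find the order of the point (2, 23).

2P: tangent at (2, 23): λ = (3·2² + 6)/(2·23) ≡ 18/46. 46⁻¹ ≡ 9 (mod 59), so λ ≡ 18·9 ≡ 44.
  x = λ² - 2 - 2 = 1936 - 4 ≡ 44; y = λ·(2 - 44) - 23 ≡ 17. → (44, 17)
3P: (44, 17) + (2, 23). λ = (23 - 17)/(2 - 44) ≡ 6/17 mod 59. 17⁻¹ ≡ 7 (mod 59) since 17·7 = 119 ≡ 1, so λ ≡ 42.
  x = λ² - 44 - 2 = 1764 - 46 ≡ 7; y = λ·(44 - 7) - 17 ≡ 3. → (7, 3)
4P: (7, 3) + (2, 23). λ = (23 - 3)/(2 - 7) ≡ 20/54 mod 59. 54⁻¹ ≡ 47 (mod 59), so λ ≡ 55.
  x = λ² - 7 - 2 = 3025 - 9 ≡ 7; y = λ·(7 - 7) - 3 ≡ 56. → (7, 56)
5P: (7, 56) + (2, 23). λ = (23 - 56)/(2 - 7) ≡ 26/54 mod 59. 54⁻¹ ≡ 47 (mod 59), so λ ≡ 42.
  x = λ² - 7 - 2 = 1764 - 9 ≡ 44; y = λ·(7 - 44) - 56 ≡ 42. → (44, 42)
6P: (44, 42) + (2, 23). λ = (23 - 42)/(2 - 44) ≡ 40/17 mod 59. 17⁻¹ ≡ 7 (mod 59), so λ ≡ 44.
  x = λ² - 44 - 2 = 1936 - 46 ≡ 2; y = λ·(44 - 2) - 42 ≡ 36. → (2, 36)
7P: (2, 36) + (2, 23): same x and y₁ ≡ -y₂, so the sum is O.
7P = O, so the order is 7.

7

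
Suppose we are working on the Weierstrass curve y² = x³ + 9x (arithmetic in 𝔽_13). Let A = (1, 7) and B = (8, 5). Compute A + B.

(1, 7) + (8, 5). λ = (5 - 7)/(8 - 1) ≡ 11/7 mod 13. 7⁻¹ ≡ 2 (mod 13), so λ ≡ 9.
  x = λ² - 1 - 8 = 81 - 9 ≡ 7; y = λ·(1 - 7) - 7 ≡ 4. → (7, 4)

(7, 4)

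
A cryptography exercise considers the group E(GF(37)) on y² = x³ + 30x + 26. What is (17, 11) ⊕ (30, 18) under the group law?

(17, 11) + (30, 18). λ = (18 - 11)/(30 - 17) ≡ 7/13 mod 37. 13⁻¹ ≡ 20 (mod 37), so λ ≡ 29.
  x = λ² - 17 - 30 = 841 - 47 ≡ 17; y = λ·(17 - 17) - 11 ≡ 26. → (17, 26)

(17, 26)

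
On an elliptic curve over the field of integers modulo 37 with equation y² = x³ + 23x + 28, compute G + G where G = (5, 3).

tangent at (5, 3): λ = (3·5² + 23)/(2·3) ≡ 24/6. 6⁻¹ ≡ 31 (mod 37) since 6·31 = 186 ≡ 1, so λ ≡ 24·31 ≡ 4.
  x = λ² - 5 - 5 = 16 - 10 ≡ 6; y = λ·(5 - 6) - 3 ≡ 30. → (6, 30)

(6, 30)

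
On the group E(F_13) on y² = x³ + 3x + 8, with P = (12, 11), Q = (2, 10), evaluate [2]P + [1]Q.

(9, 7)

First 2P:
Repeated addition: build up to 2P.
2P: tangent at (12, 11): λ = (3·12² + 3)/(2·11) ≡ 6/9. 9⁻¹ ≡ 3 (mod 13), so λ ≡ 6·3 ≡ 5.
  x = λ² - 12 - 12 = 25 - 24 ≡ 1; y = λ·(12 - 1) - 11 ≡ 5. → (1, 5)
2P = (1, 5).
Finally 2P + Q:
(1, 5) + (2, 10). λ = (10 - 5)/(2 - 1) ≡ 5/1 mod 13. 1⁻¹ ≡ 1 (mod 13), so λ ≡ 5.
  x = λ² - 1 - 2 = 25 - 3 ≡ 9; y = λ·(1 - 9) - 5 ≡ 7. → (9, 7)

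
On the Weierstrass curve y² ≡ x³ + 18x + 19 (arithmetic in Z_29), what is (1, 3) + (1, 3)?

(3, 19)

tangent at (1, 3): λ = (3·1² + 18)/(2·3) ≡ 21/6. 6⁻¹ ≡ 5 (mod 29), so λ ≡ 21·5 ≡ 18.
  x = λ² - 1 - 1 = 324 - 2 ≡ 3; y = λ·(1 - 3) - 3 ≡ 19. → (3, 19)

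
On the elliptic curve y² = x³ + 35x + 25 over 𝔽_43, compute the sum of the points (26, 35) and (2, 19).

(26, 35) + (2, 19). λ = (19 - 35)/(2 - 26) ≡ 27/19 mod 43. 19⁻¹ ≡ 34 (mod 43), so λ ≡ 15.
  x = λ² - 26 - 2 = 225 - 28 ≡ 25; y = λ·(26 - 25) - 35 ≡ 23. → (25, 23)

(25, 23)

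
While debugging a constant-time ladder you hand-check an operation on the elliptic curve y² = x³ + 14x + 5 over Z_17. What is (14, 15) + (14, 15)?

(8, 0)

tangent at (14, 15): λ = (3·14² + 14)/(2·15) ≡ 7/13. 13⁻¹ ≡ 4 (mod 17), so λ ≡ 7·4 ≡ 11.
  x = λ² - 14 - 14 = 121 - 28 ≡ 8; y = λ·(14 - 8) - 15 ≡ 0. → (8, 0)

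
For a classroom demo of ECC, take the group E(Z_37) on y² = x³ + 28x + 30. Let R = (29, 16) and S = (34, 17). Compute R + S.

(14, 24)

(29, 16) + (34, 17). λ = (17 - 16)/(34 - 29) ≡ 1/5 mod 37. 5⁻¹ ≡ 15 (mod 37), so λ ≡ 15.
  x = λ² - 29 - 34 = 225 - 63 ≡ 14; y = λ·(29 - 14) - 16 ≡ 24. → (14, 24)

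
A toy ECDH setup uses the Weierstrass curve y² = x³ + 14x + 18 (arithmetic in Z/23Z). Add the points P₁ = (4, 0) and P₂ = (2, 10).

(4, 0) + (2, 10). λ = (10 - 0)/(2 - 4) ≡ 10/21 mod 23. 21⁻¹ ≡ 11 (mod 23), so λ ≡ 18.
  x = λ² - 4 - 2 = 324 - 6 ≡ 19; y = λ·(4 - 19) - 0 ≡ 6. → (19, 6)

(19, 6)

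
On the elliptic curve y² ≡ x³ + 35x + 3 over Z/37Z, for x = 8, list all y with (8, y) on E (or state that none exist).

none

x³ + 35x + 3 = 795 ≡ 18 (mod 37).
18 is a non-residue mod 37; no y exists.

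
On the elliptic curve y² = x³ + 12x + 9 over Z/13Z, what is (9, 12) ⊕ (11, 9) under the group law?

(5, 8)

(9, 12) + (11, 9). λ = (9 - 12)/(11 - 9) ≡ 10/2 mod 13. 2⁻¹ ≡ 7 (mod 13) since 2·7 = 14 ≡ 1, so λ ≡ 5.
  x = λ² - 9 - 11 = 25 - 20 ≡ 5; y = λ·(9 - 5) - 12 ≡ 8. → (5, 8)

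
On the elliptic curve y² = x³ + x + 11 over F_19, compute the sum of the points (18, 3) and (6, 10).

(18, 3) + (6, 10). λ = (10 - 3)/(6 - 18) ≡ 7/7 mod 19. 7⁻¹ ≡ 11 (mod 19) since 7·11 = 77 ≡ 1, so λ ≡ 1.
  x = λ² - 18 - 6 = 1 - 24 ≡ 15; y = λ·(18 - 15) - 3 ≡ 0. → (15, 0)

(15, 0)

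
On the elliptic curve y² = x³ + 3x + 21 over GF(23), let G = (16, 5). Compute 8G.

(13, 16)

Repeated addition: build up to 8G.
2G: tangent at (16, 5): λ = (3·16² + 3)/(2·5) ≡ 12/10. 10⁻¹ ≡ 7 (mod 23) since 10·7 = 70 ≡ 1, so λ ≡ 12·7 ≡ 15.
  x = λ² - 16 - 16 = 225 - 32 ≡ 9; y = λ·(16 - 9) - 5 ≡ 8. → (9, 8)
3G: (9, 8) + (16, 5). λ = (5 - 8)/(16 - 9) ≡ 20/7 mod 23. 7⁻¹ ≡ 10 (mod 23), so λ ≡ 16.
  x = λ² - 9 - 16 = 256 - 25 ≡ 1; y = λ·(9 - 1) - 8 ≡ 5. → (1, 5)
4G: (1, 5) + (16, 5). λ = (5 - 5)/(16 - 1) ≡ 0/15 mod 23. 15⁻¹ ≡ 20 (mod 23) since 15·20 = 300 ≡ 1, so λ ≡ 0.
  x = λ² - 1 - 16 = 0 - 17 ≡ 6; y = λ·(1 - 6) - 5 ≡ 18. → (6, 18)
5G: (6, 18) + (16, 5). λ = (5 - 18)/(16 - 6) ≡ 10/10 mod 23. 10⁻¹ ≡ 7 (mod 23), so λ ≡ 1.
  x = λ² - 6 - 16 = 1 - 22 ≡ 2; y = λ·(6 - 2) - 18 ≡ 9. → (2, 9)
6G: (2, 9) + (16, 5). λ = (5 - 9)/(16 - 2) ≡ 19/14 mod 23. 14⁻¹ ≡ 5 (mod 23) since 14·5 = 70 ≡ 1, so λ ≡ 3.
  x = λ² - 2 - 16 = 9 - 18 ≡ 14; y = λ·(2 - 14) - 9 ≡ 1. → (14, 1)
7G: (14, 1) + (16, 5). λ = (5 - 1)/(16 - 14) ≡ 4/2 mod 23. 2⁻¹ ≡ 12 (mod 23), so λ ≡ 2.
  x = λ² - 14 - 16 = 4 - 30 ≡ 20; y = λ·(14 - 20) - 1 ≡ 10. → (20, 10)
8G: (20, 10) + (16, 5). λ = (5 - 10)/(16 - 20) ≡ 18/19 mod 23. 19⁻¹ ≡ 17 (mod 23), so λ ≡ 7.
  x = λ² - 20 - 16 = 49 - 36 ≡ 13; y = λ·(20 - 13) - 10 ≡ 16. → (13, 16)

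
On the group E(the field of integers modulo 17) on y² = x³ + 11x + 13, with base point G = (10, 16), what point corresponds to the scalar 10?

(7, 12)

Repeated addition: build up to 10G.
2G: tangent at (10, 16): λ = (3·10² + 11)/(2·16) ≡ 5/15. 15⁻¹ ≡ 8 (mod 17) since 15·8 = 120 ≡ 1, so λ ≡ 5·8 ≡ 6.
  x = λ² - 10 - 10 = 36 - 20 ≡ 16; y = λ·(10 - 16) - 16 ≡ 16. → (16, 16)
3G: (16, 16) + (10, 16). λ = (16 - 16)/(10 - 16) ≡ 0/11 mod 17. 11⁻¹ ≡ 14 (mod 17) since 11·14 = 154 ≡ 1, so λ ≡ 0.
  x = λ² - 16 - 10 = 0 - 26 ≡ 8; y = λ·(16 - 8) - 16 ≡ 1. → (8, 1)
4G: (8, 1) + (10, 16). λ = (16 - 1)/(10 - 8) ≡ 15/2 mod 17. 2⁻¹ ≡ 9 (mod 17), so λ ≡ 16.
  x = λ² - 8 - 10 = 256 - 18 ≡ 0; y = λ·(8 - 0) - 1 ≡ 8. → (0, 8)
5G: (0, 8) + (10, 16). λ = (16 - 8)/(10 - 0) ≡ 8/10 mod 17. 10⁻¹ ≡ 12 (mod 17), so λ ≡ 11.
  x = λ² - 0 - 10 = 121 - 10 ≡ 9; y = λ·(0 - 9) - 8 ≡ 12. → (9, 12)
6G: (9, 12) + (10, 16). λ = (16 - 12)/(10 - 9) ≡ 4/1 mod 17. 1⁻¹ ≡ 1 (mod 17), so λ ≡ 4.
  x = λ² - 9 - 10 = 16 - 19 ≡ 14; y = λ·(9 - 14) - 12 ≡ 2. → (14, 2)
7G: (14, 2) + (10, 16). λ = (16 - 2)/(10 - 14) ≡ 14/13 mod 17. 13⁻¹ ≡ 4 (mod 17), so λ ≡ 5.
  x = λ² - 14 - 10 = 25 - 24 ≡ 1; y = λ·(14 - 1) - 2 ≡ 12. → (1, 12)
8G: (1, 12) + (10, 16). λ = (16 - 12)/(10 - 1) ≡ 4/9 mod 17. 9⁻¹ ≡ 2 (mod 17) since 9·2 = 18 ≡ 1, so λ ≡ 8.
  x = λ² - 1 - 10 = 64 - 11 ≡ 2; y = λ·(1 - 2) - 12 ≡ 14. → (2, 14)
9G: (2, 14) + (10, 16). λ = (16 - 14)/(10 - 2) ≡ 2/8 mod 17. 8⁻¹ ≡ 15 (mod 17) since 8·15 = 120 ≡ 1, so λ ≡ 13.
  x = λ² - 2 - 10 = 169 - 12 ≡ 4; y = λ·(2 - 4) - 14 ≡ 11. → (4, 11)
10G: (4, 11) + (10, 16). λ = (16 - 11)/(10 - 4) ≡ 5/6 mod 17. 6⁻¹ ≡ 3 (mod 17), so λ ≡ 15.
  x = λ² - 4 - 10 = 225 - 14 ≡ 7; y = λ·(4 - 7) - 11 ≡ 12. → (7, 12)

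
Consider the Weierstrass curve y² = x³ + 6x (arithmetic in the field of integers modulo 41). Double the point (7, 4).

tangent at (7, 4): λ = (3·7² + 6)/(2·4) ≡ 30/8. 8⁻¹ ≡ 36 (mod 41) since 8·36 = 288 ≡ 1, so λ ≡ 30·36 ≡ 14.
  x = λ² - 7 - 7 = 196 - 14 ≡ 18; y = λ·(7 - 18) - 4 ≡ 6. → (18, 6)

(18, 6)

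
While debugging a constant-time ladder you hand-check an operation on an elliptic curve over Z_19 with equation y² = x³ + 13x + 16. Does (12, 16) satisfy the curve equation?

y² = 16² ≡ 9; x³ + 13x + 16 = 1900 ≡ 0 (mod 19). 9 ≠ 0.

no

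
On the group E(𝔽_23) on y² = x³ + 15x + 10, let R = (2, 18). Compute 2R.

tangent at (2, 18): λ = (3·2² + 15)/(2·18) ≡ 4/13. 13⁻¹ ≡ 16 (mod 23), so λ ≡ 4·16 ≡ 18.
  x = λ² - 2 - 2 = 324 - 4 ≡ 21; y = λ·(2 - 21) - 18 ≡ 8. → (21, 8)

(21, 8)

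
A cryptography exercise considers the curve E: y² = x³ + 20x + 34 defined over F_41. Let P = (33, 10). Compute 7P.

Double-and-add on 7 = (111)₂. Start with P = (33, 10) for the leading 1-bit.
double: tangent at (33, 10): λ = (3·33² + 20)/(2·10) ≡ 7/20. 20⁻¹ ≡ 39 (mod 41), so λ ≡ 7·39 ≡ 27.
  x = λ² - 33 - 33 = 729 - 66 ≡ 7; y = λ·(33 - 7) - 10 ≡ 36. → (7, 36)
add P: (7, 36) + (33, 10). λ = (10 - 36)/(33 - 7) ≡ 15/26 mod 41. 26⁻¹ ≡ 30 (mod 41), so λ ≡ 40.
  x = λ² - 7 - 33 = 1600 - 40 ≡ 2; y = λ·(7 - 2) - 36 ≡ 0. → (2, 0)
double: (2, 0) + (2, 0): same x and y₁ ≡ -y₂, so the sum is O.
add P: O + (33, 10) = (33, 10) (identity).

(33, 10)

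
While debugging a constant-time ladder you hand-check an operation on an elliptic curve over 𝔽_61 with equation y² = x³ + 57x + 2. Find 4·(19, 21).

(38, 35)

Write G = (19, 21).
Repeated addition: build up to 4G.
2G: tangent at (19, 21): λ = (3·19² + 57)/(2·21) ≡ 42/42. 42⁻¹ ≡ 16 (mod 61) since 42·16 = 672 ≡ 1, so λ ≡ 42·16 ≡ 1.
  x = λ² - 19 - 19 = 1 - 38 ≡ 24; y = λ·(19 - 24) - 21 ≡ 35. → (24, 35)
3G: (24, 35) + (19, 21). λ = (21 - 35)/(19 - 24) ≡ 47/56 mod 61. 56⁻¹ ≡ 12 (mod 61), so λ ≡ 15.
  x = λ² - 24 - 19 = 225 - 43 ≡ 60; y = λ·(24 - 60) - 35 ≡ 35. → (60, 35)
4G: (60, 35) + (19, 21). λ = (21 - 35)/(19 - 60) ≡ 47/20 mod 61. 20⁻¹ ≡ 58 (mod 61), so λ ≡ 42.
  x = λ² - 60 - 19 = 1764 - 79 ≡ 38; y = λ·(60 - 38) - 35 ≡ 35. → (38, 35)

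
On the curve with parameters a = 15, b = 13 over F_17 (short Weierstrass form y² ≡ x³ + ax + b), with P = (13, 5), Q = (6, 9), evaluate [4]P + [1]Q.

(0, 8)

First 4P:
Repeated addition: build up to 4P.
2P: tangent at (13, 5): λ = (3·13² + 15)/(2·5) ≡ 12/10. 10⁻¹ ≡ 12 (mod 17) since 10·12 = 120 ≡ 1, so λ ≡ 12·12 ≡ 8.
  x = λ² - 13 - 13 = 64 - 26 ≡ 4; y = λ·(13 - 4) - 5 ≡ 16. → (4, 16)
3P: (4, 16) + (13, 5). λ = (5 - 16)/(13 - 4) ≡ 6/9 mod 17. 9⁻¹ ≡ 2 (mod 17) since 9·2 = 18 ≡ 1, so λ ≡ 12.
  x = λ² - 4 - 13 = 144 - 17 ≡ 8; y = λ·(4 - 8) - 16 ≡ 4. → (8, 4)
4P: (8, 4) + (13, 5). λ = (5 - 4)/(13 - 8) ≡ 1/5 mod 17. 5⁻¹ ≡ 7 (mod 17) since 5·7 = 35 ≡ 1, so λ ≡ 7.
  x = λ² - 8 - 13 = 49 - 21 ≡ 11; y = λ·(8 - 11) - 4 ≡ 9. → (11, 9)
4P = (11, 9).
Finally 4P + Q:
(11, 9) + (6, 9). λ = (9 - 9)/(6 - 11) ≡ 0/12 mod 17. 12⁻¹ ≡ 10 (mod 17), so λ ≡ 0.
  x = λ² - 11 - 6 = 0 - 17 ≡ 0; y = λ·(11 - 0) - 9 ≡ 8. → (0, 8)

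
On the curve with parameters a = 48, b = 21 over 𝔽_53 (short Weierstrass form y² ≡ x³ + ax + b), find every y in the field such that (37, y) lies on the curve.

none

x³ + 48x + 21 = 52450 ≡ 33 (mod 53).
33 is a non-residue mod 53; no y exists.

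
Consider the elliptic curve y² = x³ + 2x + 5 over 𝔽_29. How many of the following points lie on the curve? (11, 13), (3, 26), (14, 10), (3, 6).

(11, 13): 13² ≡ 24, rhs ≡ 24 → on.
(3, 26): 26² ≡ 9, rhs ≡ 9 → on.
(14, 10): 10² ≡ 13, rhs ≡ 22 → off.
(3, 6): 6² ≡ 7, rhs ≡ 9 → off.

2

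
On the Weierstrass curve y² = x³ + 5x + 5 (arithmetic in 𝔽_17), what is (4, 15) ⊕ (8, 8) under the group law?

(4, 15) + (8, 8). λ = (8 - 15)/(8 - 4) ≡ 10/4 mod 17. 4⁻¹ ≡ 13 (mod 17), so λ ≡ 11.
  x = λ² - 4 - 8 = 121 - 12 ≡ 7; y = λ·(4 - 7) - 15 ≡ 3. → (7, 3)

(7, 3)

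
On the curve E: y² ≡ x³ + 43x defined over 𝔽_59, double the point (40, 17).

(5, 35)

tangent at (40, 17): λ = (3·40² + 43)/(2·17) ≡ 5/34. 34⁻¹ ≡ 33 (mod 59), so λ ≡ 5·33 ≡ 47.
  x = λ² - 40 - 40 = 2209 - 80 ≡ 5; y = λ·(40 - 5) - 17 ≡ 35. → (5, 35)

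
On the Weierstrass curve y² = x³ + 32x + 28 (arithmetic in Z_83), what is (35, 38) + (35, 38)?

tangent at (35, 38): λ = (3·35² + 32)/(2·38) ≡ 55/76. 76⁻¹ ≡ 71 (mod 83), so λ ≡ 55·71 ≡ 4.
  x = λ² - 35 - 35 = 16 - 70 ≡ 29; y = λ·(35 - 29) - 38 ≡ 69. → (29, 69)

(29, 69)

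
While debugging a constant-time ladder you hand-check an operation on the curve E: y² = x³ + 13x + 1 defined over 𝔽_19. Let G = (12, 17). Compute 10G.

(8, 3)

Double-and-add on 10 = (1010)₂. Start with G = (12, 17) for the leading 1-bit.
double: tangent at (12, 17): λ = (3·12² + 13)/(2·17) ≡ 8/15. 15⁻¹ ≡ 14 (mod 19), so λ ≡ 8·14 ≡ 17.
  x = λ² - 12 - 12 = 289 - 24 ≡ 18; y = λ·(12 - 18) - 17 ≡ 14. → (18, 14)
double: tangent at (18, 14): λ = (3·18² + 13)/(2·14) ≡ 16/9. 9⁻¹ ≡ 17 (mod 19) since 9·17 = 153 ≡ 1, so λ ≡ 16·17 ≡ 6.
  x = λ² - 18 - 18 = 36 - 36 ≡ 0; y = λ·(18 - 0) - 14 ≡ 18. → (0, 18)
add G: (0, 18) + (12, 17). λ = (17 - 18)/(12 - 0) ≡ 18/12 mod 19. 12⁻¹ ≡ 8 (mod 19) since 12·8 = 96 ≡ 1, so λ ≡ 11.
  x = λ² - 0 - 12 = 121 - 12 ≡ 14; y = λ·(0 - 14) - 18 ≡ 18. → (14, 18)
double: tangent at (14, 18): λ = (3·14² + 13)/(2·18) ≡ 12/17. 17⁻¹ ≡ 9 (mod 19) since 17·9 = 153 ≡ 1, so λ ≡ 12·9 ≡ 13.
  x = λ² - 14 - 14 = 169 - 28 ≡ 8; y = λ·(14 - 8) - 18 ≡ 3. → (8, 3)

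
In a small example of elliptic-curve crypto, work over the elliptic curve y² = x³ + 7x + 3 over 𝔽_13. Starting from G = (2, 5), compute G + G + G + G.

Double-and-add on 4 = (100)₂. Start with G = (2, 5) for the leading 1-bit.
double: tangent at (2, 5): λ = (3·2² + 7)/(2·5) ≡ 6/10. 10⁻¹ ≡ 4 (mod 13), so λ ≡ 6·4 ≡ 11.
  x = λ² - 2 - 2 = 121 - 4 ≡ 0; y = λ·(2 - 0) - 5 ≡ 4. → (0, 4)
double: tangent at (0, 4): λ = (3·0² + 7)/(2·4) ≡ 7/8. 8⁻¹ ≡ 5 (mod 13) since 8·5 = 40 ≡ 1, so λ ≡ 7·5 ≡ 9.
  x = λ² - 0 - 0 = 81 - 0 ≡ 3; y = λ·(0 - 3) - 4 ≡ 8. → (3, 8)

(3, 8)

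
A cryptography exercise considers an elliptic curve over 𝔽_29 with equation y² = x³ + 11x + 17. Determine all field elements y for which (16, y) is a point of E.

none

x³ + 11x + 17 = 4289 ≡ 26 (mod 29).
26 is a non-residue mod 29; no y exists.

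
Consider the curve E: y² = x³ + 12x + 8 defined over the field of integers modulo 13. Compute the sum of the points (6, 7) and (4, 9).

(6, 7) + (4, 9). λ = (9 - 7)/(4 - 6) ≡ 2/11 mod 13. 11⁻¹ ≡ 6 (mod 13), so λ ≡ 12.
  x = λ² - 6 - 4 = 144 - 10 ≡ 4; y = λ·(6 - 4) - 7 ≡ 4. → (4, 4)

(4, 4)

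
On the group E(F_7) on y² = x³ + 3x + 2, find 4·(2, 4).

(0, 3)

Write P = (2, 4).
Repeated addition: build up to 4P.
2P: tangent at (2, 4): λ = (3·2² + 3)/(2·4) ≡ 1/1. 1⁻¹ ≡ 1 (mod 7), so λ ≡ 1·1 ≡ 1.
  x = λ² - 2 - 2 = 1 - 4 ≡ 4; y = λ·(2 - 4) - 4 ≡ 1. → (4, 1)
3P: (4, 1) + (2, 4). λ = (4 - 1)/(2 - 4) ≡ 3/5 mod 7. 5⁻¹ ≡ 3 (mod 7) since 5·3 = 15 ≡ 1, so λ ≡ 2.
  x = λ² - 4 - 2 = 4 - 6 ≡ 5; y = λ·(4 - 5) - 1 ≡ 4. → (5, 4)
4P: (5, 4) + (2, 4). λ = (4 - 4)/(2 - 5) ≡ 0/4 mod 7. 4⁻¹ ≡ 2 (mod 7) since 4·2 = 8 ≡ 1, so λ ≡ 0.
  x = λ² - 5 - 2 = 0 - 7 ≡ 0; y = λ·(5 - 0) - 4 ≡ 3. → (0, 3)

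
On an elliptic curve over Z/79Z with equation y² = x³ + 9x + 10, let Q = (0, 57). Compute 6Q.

Double-and-add on 6 = (110)₂. Start with Q = (0, 57) for the leading 1-bit.
double: tangent at (0, 57): λ = (3·0² + 9)/(2·57) ≡ 9/35. 35⁻¹ ≡ 70 (mod 79) since 35·70 = 2450 ≡ 1, so λ ≡ 9·70 ≡ 77.
  x = λ² - 0 - 0 = 5929 - 0 ≡ 4; y = λ·(0 - 4) - 57 ≡ 30. → (4, 30)
add Q: (4, 30) + (0, 57). λ = (57 - 30)/(0 - 4) ≡ 27/75 mod 79. 75⁻¹ ≡ 59 (mod 79) since 75·59 = 4425 ≡ 1, so λ ≡ 13.
  x = λ² - 4 - 0 = 169 - 4 ≡ 7; y = λ·(4 - 7) - 30 ≡ 10. → (7, 10)
double: tangent at (7, 10): λ = (3·7² + 9)/(2·10) ≡ 77/20. 20⁻¹ ≡ 4 (mod 79), so λ ≡ 77·4 ≡ 71.
  x = λ² - 7 - 7 = 5041 - 14 ≡ 50; y = λ·(7 - 50) - 10 ≡ 18. → (50, 18)

(50, 18)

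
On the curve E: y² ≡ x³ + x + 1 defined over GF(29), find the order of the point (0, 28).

2P: tangent at (0, 28): λ = (3·0² + 1)/(2·28) ≡ 1/27. 27⁻¹ ≡ 14 (mod 29), so λ ≡ 1·14 ≡ 14.
  x = λ² - 0 - 0 = 196 - 0 ≡ 22; y = λ·(0 - 22) - 28 ≡ 12. → (22, 12)
3P: (22, 12) + (0, 28). λ = (28 - 12)/(0 - 22) ≡ 16/7 mod 29. 7⁻¹ ≡ 25 (mod 29), so λ ≡ 23.
  x = λ² - 22 - 0 = 529 - 22 ≡ 14; y = λ·(22 - 14) - 12 ≡ 27. → (14, 27)
4P: (14, 27) + (0, 28). λ = (28 - 27)/(0 - 14) ≡ 1/15 mod 29. 15⁻¹ ≡ 2 (mod 29) since 15·2 = 30 ≡ 1, so λ ≡ 2.
  x = λ² - 14 - 0 = 4 - 14 ≡ 19; y = λ·(14 - 19) - 27 ≡ 21. → (19, 21)
5P: (19, 21) + (0, 28). λ = (28 - 21)/(0 - 19) ≡ 7/10 mod 29. 10⁻¹ ≡ 3 (mod 29), so λ ≡ 21.
  x = λ² - 19 - 0 = 441 - 19 ≡ 16; y = λ·(19 - 16) - 21 ≡ 13. → (16, 13)
6P: (16, 13) + (0, 28). λ = (28 - 13)/(0 - 16) ≡ 15/13 mod 29. 13⁻¹ ≡ 9 (mod 29), so λ ≡ 19.
  x = λ² - 16 - 0 = 361 - 16 ≡ 26; y = λ·(16 - 26) - 13 ≡ 0. → (26, 0)
7P: (26, 0) + (0, 28). λ = (28 - 0)/(0 - 26) ≡ 28/3 mod 29. 3⁻¹ ≡ 10 (mod 29) since 3·10 = 30 ≡ 1, so λ ≡ 19.
  x = λ² - 26 - 0 = 361 - 26 ≡ 16; y = λ·(26 - 16) - 0 ≡ 16. → (16, 16)
8P: (16, 16) + (0, 28). λ = (28 - 16)/(0 - 16) ≡ 12/13 mod 29. 13⁻¹ ≡ 9 (mod 29), so λ ≡ 21.
  x = λ² - 16 - 0 = 441 - 16 ≡ 19; y = λ·(16 - 19) - 16 ≡ 8. → (19, 8)
9P: (19, 8) + (0, 28). λ = (28 - 8)/(0 - 19) ≡ 20/10 mod 29. 10⁻¹ ≡ 3 (mod 29), so λ ≡ 2.
  x = λ² - 19 - 0 = 4 - 19 ≡ 14; y = λ·(19 - 14) - 8 ≡ 2. → (14, 2)
10P: (14, 2) + (0, 28). λ = (28 - 2)/(0 - 14) ≡ 26/15 mod 29. 15⁻¹ ≡ 2 (mod 29) since 15·2 = 30 ≡ 1, so λ ≡ 23.
  x = λ² - 14 - 0 = 529 - 14 ≡ 22; y = λ·(14 - 22) - 2 ≡ 17. → (22, 17)
11P: (22, 17) + (0, 28). λ = (28 - 17)/(0 - 22) ≡ 11/7 mod 29. 7⁻¹ ≡ 25 (mod 29), so λ ≡ 14.
  x = λ² - 22 - 0 = 196 - 22 ≡ 0; y = λ·(22 - 0) - 17 ≡ 1. → (0, 1)
12P: (0, 1) + (0, 28): same x and y₁ ≡ -y₂, so the sum is O.
12P = O, so the order is 12.

12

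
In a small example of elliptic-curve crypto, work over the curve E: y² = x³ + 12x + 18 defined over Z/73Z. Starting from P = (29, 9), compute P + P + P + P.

Double-and-add on 4 = (100)₂. Start with P = (29, 9) for the leading 1-bit.
double: tangent at (29, 9): λ = (3·29² + 12)/(2·9) ≡ 53/18. 18⁻¹ ≡ 69 (mod 73), so λ ≡ 53·69 ≡ 7.
  x = λ² - 29 - 29 = 49 - 58 ≡ 64; y = λ·(29 - 64) - 9 ≡ 38. → (64, 38)
double: tangent at (64, 38): λ = (3·64² + 12)/(2·38) ≡ 36/3. 3⁻¹ ≡ 49 (mod 73), so λ ≡ 36·49 ≡ 12.
  x = λ² - 64 - 64 = 144 - 128 ≡ 16; y = λ·(64 - 16) - 38 ≡ 27. → (16, 27)

(16, 27)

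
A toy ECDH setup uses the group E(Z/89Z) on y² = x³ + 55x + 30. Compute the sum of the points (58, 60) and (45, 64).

(58, 60) + (45, 64). λ = (64 - 60)/(45 - 58) ≡ 4/76 mod 89. 76⁻¹ ≡ 41 (mod 89) since 76·41 = 3116 ≡ 1, so λ ≡ 75.
  x = λ² - 58 - 45 = 5625 - 103 ≡ 4; y = λ·(58 - 4) - 60 ≡ 74. → (4, 74)

(4, 74)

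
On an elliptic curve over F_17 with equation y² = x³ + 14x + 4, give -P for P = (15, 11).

(15, 6)

-(15, 11) = (15, -11 mod 17) = (15, 6).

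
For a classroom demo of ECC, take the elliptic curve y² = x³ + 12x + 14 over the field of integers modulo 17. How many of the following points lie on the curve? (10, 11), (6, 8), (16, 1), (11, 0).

2

(10, 11): 11² ≡ 2, rhs ≡ 12 → off.
(6, 8): 8² ≡ 13, rhs ≡ 13 → on.
(16, 1): 1² ≡ 1, rhs ≡ 1 → on.
(11, 0): 0² ≡ 0, rhs ≡ 15 → off.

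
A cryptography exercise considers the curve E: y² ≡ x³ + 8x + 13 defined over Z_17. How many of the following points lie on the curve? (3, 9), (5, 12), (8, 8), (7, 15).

(3, 9): 9² ≡ 13, rhs ≡ 13 → on.
(5, 12): 12² ≡ 8, rhs ≡ 8 → on.
(8, 8): 8² ≡ 13, rhs ≡ 11 → off.
(7, 15): 15² ≡ 4, rhs ≡ 4 → on.

3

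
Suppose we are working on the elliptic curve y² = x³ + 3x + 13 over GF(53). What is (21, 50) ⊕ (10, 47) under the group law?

(12, 44)

(21, 50) + (10, 47). λ = (47 - 50)/(10 - 21) ≡ 50/42 mod 53. 42⁻¹ ≡ 24 (mod 53) since 42·24 = 1008 ≡ 1, so λ ≡ 34.
  x = λ² - 21 - 10 = 1156 - 31 ≡ 12; y = λ·(21 - 12) - 50 ≡ 44. → (12, 44)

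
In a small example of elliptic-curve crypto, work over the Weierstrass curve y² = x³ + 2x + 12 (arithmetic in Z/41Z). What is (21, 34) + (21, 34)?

tangent at (21, 34): λ = (3·21² + 2)/(2·34) ≡ 13/27. 27⁻¹ ≡ 38 (mod 41) since 27·38 = 1026 ≡ 1, so λ ≡ 13·38 ≡ 2.
  x = λ² - 21 - 21 = 4 - 42 ≡ 3; y = λ·(21 - 3) - 34 ≡ 2. → (3, 2)

(3, 2)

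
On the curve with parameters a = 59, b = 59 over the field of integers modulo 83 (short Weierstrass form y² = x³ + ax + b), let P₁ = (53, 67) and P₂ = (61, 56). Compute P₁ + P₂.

(50, 43)

(53, 67) + (61, 56). λ = (56 - 67)/(61 - 53) ≡ 72/8 mod 83. 8⁻¹ ≡ 52 (mod 83), so λ ≡ 9.
  x = λ² - 53 - 61 = 81 - 114 ≡ 50; y = λ·(53 - 50) - 67 ≡ 43. → (50, 43)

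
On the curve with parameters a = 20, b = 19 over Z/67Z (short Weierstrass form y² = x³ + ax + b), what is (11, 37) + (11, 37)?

(51, 62)

tangent at (11, 37): λ = (3·11² + 20)/(2·37) ≡ 48/7. 7⁻¹ ≡ 48 (mod 67), so λ ≡ 48·48 ≡ 26.
  x = λ² - 11 - 11 = 676 - 22 ≡ 51; y = λ·(11 - 51) - 37 ≡ 62. → (51, 62)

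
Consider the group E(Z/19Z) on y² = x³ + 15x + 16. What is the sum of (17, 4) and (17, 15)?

O

The two points share x = 17 and their y-coordinates satisfy 4 + 15 ≡ 0 (mod 19), so they are inverses. Their sum is O.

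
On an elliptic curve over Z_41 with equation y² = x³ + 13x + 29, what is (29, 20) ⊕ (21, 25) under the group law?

(1, 24)

(29, 20) + (21, 25). λ = (25 - 20)/(21 - 29) ≡ 5/33 mod 41. 33⁻¹ ≡ 5 (mod 41) since 33·5 = 165 ≡ 1, so λ ≡ 25.
  x = λ² - 29 - 21 = 625 - 50 ≡ 1; y = λ·(29 - 1) - 20 ≡ 24. → (1, 24)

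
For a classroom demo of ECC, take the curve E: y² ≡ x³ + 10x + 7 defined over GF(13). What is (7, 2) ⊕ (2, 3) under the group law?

(7, 2) + (2, 3). λ = (3 - 2)/(2 - 7) ≡ 1/8 mod 13. 8⁻¹ ≡ 5 (mod 13), so λ ≡ 5.
  x = λ² - 7 - 2 = 25 - 9 ≡ 3; y = λ·(7 - 3) - 2 ≡ 5. → (3, 5)

(3, 5)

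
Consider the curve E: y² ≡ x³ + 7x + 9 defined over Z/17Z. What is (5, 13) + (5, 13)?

tangent at (5, 13): λ = (3·5² + 7)/(2·13) ≡ 14/9. 9⁻¹ ≡ 2 (mod 17), so λ ≡ 14·2 ≡ 11.
  x = λ² - 5 - 5 = 121 - 10 ≡ 9; y = λ·(5 - 9) - 13 ≡ 11. → (9, 11)

(9, 11)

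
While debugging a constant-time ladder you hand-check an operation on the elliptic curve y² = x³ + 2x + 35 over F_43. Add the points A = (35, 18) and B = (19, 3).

(35, 18) + (19, 3). λ = (3 - 18)/(19 - 35) ≡ 28/27 mod 43. 27⁻¹ ≡ 8 (mod 43) since 27·8 = 216 ≡ 1, so λ ≡ 9.
  x = λ² - 35 - 19 = 81 - 54 ≡ 27; y = λ·(35 - 27) - 18 ≡ 11. → (27, 11)

(27, 11)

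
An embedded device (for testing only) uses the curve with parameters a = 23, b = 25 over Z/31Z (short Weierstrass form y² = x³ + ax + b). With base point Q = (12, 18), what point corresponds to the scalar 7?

(22, 9)

Repeated addition: build up to 7Q.
2Q: tangent at (12, 18): λ = (3·12² + 23)/(2·18) ≡ 21/5. 5⁻¹ ≡ 25 (mod 31), so λ ≡ 21·25 ≡ 29.
  x = λ² - 12 - 12 = 841 - 24 ≡ 11; y = λ·(12 - 11) - 18 ≡ 11. → (11, 11)
3Q: (11, 11) + (12, 18). λ = (18 - 11)/(12 - 11) ≡ 7/1 mod 31. 1⁻¹ ≡ 1 (mod 31) since 1·1 = 1 ≡ 1, so λ ≡ 7.
  x = λ² - 11 - 12 = 49 - 23 ≡ 26; y = λ·(11 - 26) - 11 ≡ 8. → (26, 8)
4Q: (26, 8) + (12, 18). λ = (18 - 8)/(12 - 26) ≡ 10/17 mod 31. 17⁻¹ ≡ 11 (mod 31), so λ ≡ 17.
  x = λ² - 26 - 12 = 289 - 38 ≡ 3; y = λ·(26 - 3) - 8 ≡ 11. → (3, 11)
5Q: (3, 11) + (12, 18). λ = (18 - 11)/(12 - 3) ≡ 7/9 mod 31. 9⁻¹ ≡ 7 (mod 31), so λ ≡ 18.
  x = λ² - 3 - 12 = 324 - 15 ≡ 30; y = λ·(3 - 30) - 11 ≡ 30. → (30, 30)
6Q: (30, 30) + (12, 18). λ = (18 - 30)/(12 - 30) ≡ 19/13 mod 31. 13⁻¹ ≡ 12 (mod 31), so λ ≡ 11.
  x = λ² - 30 - 12 = 121 - 42 ≡ 17; y = λ·(30 - 17) - 30 ≡ 20. → (17, 20)
7Q: (17, 20) + (12, 18). λ = (18 - 20)/(12 - 17) ≡ 29/26 mod 31. 26⁻¹ ≡ 6 (mod 31), so λ ≡ 19.
  x = λ² - 17 - 12 = 361 - 29 ≡ 22; y = λ·(17 - 22) - 20 ≡ 9. → (22, 9)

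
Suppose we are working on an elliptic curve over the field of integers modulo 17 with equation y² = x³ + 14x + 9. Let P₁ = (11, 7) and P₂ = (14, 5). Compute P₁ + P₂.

(0, 14)

(11, 7) + (14, 5). λ = (5 - 7)/(14 - 11) ≡ 15/3 mod 17. 3⁻¹ ≡ 6 (mod 17), so λ ≡ 5.
  x = λ² - 11 - 14 = 25 - 25 ≡ 0; y = λ·(11 - 0) - 7 ≡ 14. → (0, 14)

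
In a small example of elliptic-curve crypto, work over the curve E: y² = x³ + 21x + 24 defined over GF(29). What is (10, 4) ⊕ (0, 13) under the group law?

(23, 28)

(10, 4) + (0, 13). λ = (13 - 4)/(0 - 10) ≡ 9/19 mod 29. 19⁻¹ ≡ 26 (mod 29) since 19·26 = 494 ≡ 1, so λ ≡ 2.
  x = λ² - 10 - 0 = 4 - 10 ≡ 23; y = λ·(10 - 23) - 4 ≡ 28. → (23, 28)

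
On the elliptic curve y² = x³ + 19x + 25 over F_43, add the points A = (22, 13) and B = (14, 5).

(22, 13) + (14, 5). λ = (5 - 13)/(14 - 22) ≡ 35/35 mod 43. 35⁻¹ ≡ 16 (mod 43), so λ ≡ 1.
  x = λ² - 22 - 14 = 1 - 36 ≡ 8; y = λ·(22 - 8) - 13 ≡ 1. → (8, 1)

(8, 1)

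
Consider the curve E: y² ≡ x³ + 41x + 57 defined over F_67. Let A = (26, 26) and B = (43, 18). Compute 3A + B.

First 3A:
Repeated addition: build up to 3A.
2A: tangent at (26, 26): λ = (3·26² + 41)/(2·26) ≡ 59/52. 52⁻¹ ≡ 58 (mod 67), so λ ≡ 59·58 ≡ 5.
  x = λ² - 26 - 26 = 25 - 52 ≡ 40; y = λ·(26 - 40) - 26 ≡ 38. → (40, 38)
3A: (40, 38) + (26, 26). λ = (26 - 38)/(26 - 40) ≡ 55/53 mod 67. 53⁻¹ ≡ 43 (mod 67), so λ ≡ 20.
  x = λ² - 40 - 26 = 400 - 66 ≡ 66; y = λ·(40 - 66) - 38 ≡ 45. → (66, 45)
3A = (66, 45).
Finally 3A + B:
(66, 45) + (43, 18). λ = (18 - 45)/(43 - 66) ≡ 40/44 mod 67. 44⁻¹ ≡ 32 (mod 67) since 44·32 = 1408 ≡ 1, so λ ≡ 7.
  x = λ² - 66 - 43 = 49 - 109 ≡ 7; y = λ·(66 - 7) - 45 ≡ 33. → (7, 33)

(7, 33)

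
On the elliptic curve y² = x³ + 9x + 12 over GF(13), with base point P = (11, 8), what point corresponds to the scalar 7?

(10, 7)

Repeated addition: build up to 7P.
2P: tangent at (11, 8): λ = (3·11² + 9)/(2·8) ≡ 8/3. 3⁻¹ ≡ 9 (mod 13) since 3·9 = 27 ≡ 1, so λ ≡ 8·9 ≡ 7.
  x = λ² - 11 - 11 = 49 - 22 ≡ 1; y = λ·(11 - 1) - 8 ≡ 10. → (1, 10)
3P: (1, 10) + (11, 8). λ = (8 - 10)/(11 - 1) ≡ 11/10 mod 13. 10⁻¹ ≡ 4 (mod 13), so λ ≡ 5.
  x = λ² - 1 - 11 = 25 - 12 ≡ 0; y = λ·(1 - 0) - 10 ≡ 8. → (0, 8)
4P: (0, 8) + (11, 8). λ = (8 - 8)/(11 - 0) ≡ 0/11 mod 13. 11⁻¹ ≡ 6 (mod 13), so λ ≡ 0.
  x = λ² - 0 - 11 = 0 - 11 ≡ 2; y = λ·(0 - 2) - 8 ≡ 5. → (2, 5)
5P: (2, 5) + (11, 8). λ = (8 - 5)/(11 - 2) ≡ 3/9 mod 13. 9⁻¹ ≡ 3 (mod 13), so λ ≡ 9.
  x = λ² - 2 - 11 = 81 - 13 ≡ 3; y = λ·(2 - 3) - 5 ≡ 12. → (3, 12)
6P: (3, 12) + (11, 8). λ = (8 - 12)/(11 - 3) ≡ 9/8 mod 13. 8⁻¹ ≡ 5 (mod 13), so λ ≡ 6.
  x = λ² - 3 - 11 = 36 - 14 ≡ 9; y = λ·(3 - 9) - 12 ≡ 4. → (9, 4)
7P: (9, 4) + (11, 8). λ = (8 - 4)/(11 - 9) ≡ 4/2 mod 13. 2⁻¹ ≡ 7 (mod 13) since 2·7 = 14 ≡ 1, so λ ≡ 2.
  x = λ² - 9 - 11 = 4 - 20 ≡ 10; y = λ·(9 - 10) - 4 ≡ 7. → (10, 7)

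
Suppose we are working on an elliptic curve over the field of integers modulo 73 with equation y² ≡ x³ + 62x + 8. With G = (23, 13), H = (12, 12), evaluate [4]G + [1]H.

O

First 4G:
Double-and-add on 4 = (100)₂. Start with G = (23, 13) for the leading 1-bit.
double: tangent at (23, 13): λ = (3·23² + 62)/(2·13) ≡ 43/26. 26⁻¹ ≡ 59 (mod 73), so λ ≡ 43·59 ≡ 55.
  x = λ² - 23 - 23 = 3025 - 46 ≡ 59; y = λ·(23 - 59) - 13 ≡ 51. → (59, 51)
double: tangent at (59, 51): λ = (3·59² + 62)/(2·51) ≡ 66/29. 29⁻¹ ≡ 68 (mod 73) since 29·68 = 1972 ≡ 1, so λ ≡ 66·68 ≡ 35.
  x = λ² - 59 - 59 = 1225 - 118 ≡ 12; y = λ·(59 - 12) - 51 ≡ 61. → (12, 61)
4G = (12, 61).
Finally 4G + H:
(12, 61) + (12, 12): same x and y₁ ≡ -y₂, so the sum is 𝒪.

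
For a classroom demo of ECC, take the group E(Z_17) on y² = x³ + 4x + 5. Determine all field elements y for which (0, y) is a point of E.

x³ + 4x + 5 = 5 ≡ 5 (mod 17).
5 is a non-residue mod 17; no y exists.

none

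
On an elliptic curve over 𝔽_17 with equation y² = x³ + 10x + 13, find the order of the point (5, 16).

2P: tangent at (5, 16): λ = (3·5² + 10)/(2·16) ≡ 0/15. 15⁻¹ ≡ 8 (mod 17) since 15·8 = 120 ≡ 1, so λ ≡ 0·8 ≡ 0.
  x = λ² - 5 - 5 = 0 - 10 ≡ 7; y = λ·(5 - 7) - 16 ≡ 1. → (7, 1)
3P: (7, 1) + (5, 16). λ = (16 - 1)/(5 - 7) ≡ 15/15 mod 17. 15⁻¹ ≡ 8 (mod 17), so λ ≡ 1.
  x = λ² - 7 - 5 = 1 - 12 ≡ 6; y = λ·(7 - 6) - 1 ≡ 0. → (6, 0)
4P: (6, 0) + (5, 16). λ = (16 - 0)/(5 - 6) ≡ 16/16 mod 17. 16⁻¹ ≡ 16 (mod 17), so λ ≡ 1.
  x = λ² - 6 - 5 = 1 - 11 ≡ 7; y = λ·(6 - 7) - 0 ≡ 16. → (7, 16)
5P: (7, 16) + (5, 16). λ = (16 - 16)/(5 - 7) ≡ 0/15 mod 17. 15⁻¹ ≡ 8 (mod 17) since 15·8 = 120 ≡ 1, so λ ≡ 0.
  x = λ² - 7 - 5 = 0 - 12 ≡ 5; y = λ·(7 - 5) - 16 ≡ 1. → (5, 1)
6P: (5, 1) + (5, 16): same x and y₁ ≡ -y₂, so the sum is O.
6P = O, so the order is 6.

6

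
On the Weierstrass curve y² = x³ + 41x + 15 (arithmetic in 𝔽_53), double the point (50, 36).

tangent at (50, 36): λ = (3·50² + 41)/(2·36) ≡ 15/19. 19⁻¹ ≡ 14 (mod 53) since 19·14 = 266 ≡ 1, so λ ≡ 15·14 ≡ 51.
  x = λ² - 50 - 50 = 2601 - 100 ≡ 10; y = λ·(50 - 10) - 36 ≡ 43. → (10, 43)

(10, 43)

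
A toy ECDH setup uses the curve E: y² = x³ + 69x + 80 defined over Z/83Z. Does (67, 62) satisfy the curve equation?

y² = 62² ≡ 26; x³ + 69x + 80 = 305466 ≡ 26 (mod 83). 26 = 26.

yes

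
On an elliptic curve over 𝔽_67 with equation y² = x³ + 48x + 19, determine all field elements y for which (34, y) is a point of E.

none

x³ + 48x + 19 = 40955 ≡ 18 (mod 67).
18 is a non-residue mod 67; no y exists.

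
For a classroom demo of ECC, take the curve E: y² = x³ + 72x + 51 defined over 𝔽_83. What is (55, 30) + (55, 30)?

tangent at (55, 30): λ = (3·55² + 72)/(2·30) ≡ 17/60. 60⁻¹ ≡ 18 (mod 83) since 60·18 = 1080 ≡ 1, so λ ≡ 17·18 ≡ 57.
  x = λ² - 55 - 55 = 3249 - 110 ≡ 68; y = λ·(55 - 68) - 30 ≡ 59. → (68, 59)

(68, 59)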